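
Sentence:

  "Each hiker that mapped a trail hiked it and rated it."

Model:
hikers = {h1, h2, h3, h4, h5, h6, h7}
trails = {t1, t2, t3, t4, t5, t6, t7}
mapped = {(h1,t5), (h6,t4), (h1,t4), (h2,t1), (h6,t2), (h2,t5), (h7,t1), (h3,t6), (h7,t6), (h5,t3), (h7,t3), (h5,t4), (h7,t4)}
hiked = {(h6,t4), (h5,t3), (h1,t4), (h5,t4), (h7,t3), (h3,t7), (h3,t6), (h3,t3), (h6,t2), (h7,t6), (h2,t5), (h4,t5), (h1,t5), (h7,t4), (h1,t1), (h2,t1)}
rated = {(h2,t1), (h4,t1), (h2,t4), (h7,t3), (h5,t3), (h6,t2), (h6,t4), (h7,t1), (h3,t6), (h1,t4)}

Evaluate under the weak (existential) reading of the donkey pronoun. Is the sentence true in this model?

"it" takes "a trail" as antecedent — a donkey pronoun bound across the clause boundary.
Weak reading: every hiker h with some mapped-trail has at least one mapped-trail t such that hiked(h,t) ∧ rated(h,t).
Per hiker: h1:✓  h2:✓  h3:✓  h5:✓  h6:✓  h7:✓
Every hiker in the restrictor has a witness.

True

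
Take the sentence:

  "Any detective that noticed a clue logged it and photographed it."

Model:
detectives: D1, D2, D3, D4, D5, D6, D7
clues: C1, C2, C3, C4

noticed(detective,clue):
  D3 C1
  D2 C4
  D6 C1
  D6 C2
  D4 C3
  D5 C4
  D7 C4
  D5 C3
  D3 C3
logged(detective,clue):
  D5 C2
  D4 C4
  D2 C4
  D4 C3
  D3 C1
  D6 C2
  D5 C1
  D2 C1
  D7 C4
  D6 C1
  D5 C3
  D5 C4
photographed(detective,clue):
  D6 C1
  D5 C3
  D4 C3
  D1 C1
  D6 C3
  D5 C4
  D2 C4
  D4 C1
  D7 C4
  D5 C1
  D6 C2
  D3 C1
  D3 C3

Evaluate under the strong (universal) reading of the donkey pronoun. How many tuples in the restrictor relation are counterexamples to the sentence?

1

"it" takes "a clue" as antecedent — a donkey pronoun bound across the clause boundary.
Strong reading: for every (d,c) with noticed(d,c), logged(d,c) ∧ photographed(d,c).
Restrictor pairs: (D2,C4) ✓  (D3,C1) ✓  (D3,C3) ✗  (D4,C3) ✓  (D5,C3) ✓  (D5,C4) ✓  (D6,C1) ✓  (D6,C2) ✓  (D7,C4) ✓
Counterexamples (restrictor pairs failing the scope): 1.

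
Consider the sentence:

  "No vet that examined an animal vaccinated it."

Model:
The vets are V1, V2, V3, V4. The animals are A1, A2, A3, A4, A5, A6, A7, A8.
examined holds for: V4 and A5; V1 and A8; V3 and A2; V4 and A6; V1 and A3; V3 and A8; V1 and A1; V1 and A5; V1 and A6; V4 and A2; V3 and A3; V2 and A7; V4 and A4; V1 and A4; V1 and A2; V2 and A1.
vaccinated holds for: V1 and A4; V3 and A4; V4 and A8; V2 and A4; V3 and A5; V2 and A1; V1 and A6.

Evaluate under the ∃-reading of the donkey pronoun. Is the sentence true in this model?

False

"it" takes "an animal" as antecedent — a donkey pronoun bound across the clause boundary.
Truth condition: for no (v,a) with examined(v,a) does vaccinated(v,a) hold.
Restrictor pairs — does the scope hold? (V1,A1):fails  (V1,A2):fails  (V1,A3):fails  (V1,A4):holds  (V1,A5):fails  (V1,A6):holds  (V1,A8):fails  (V2,A1):holds  (V2,A7):fails  (V3,A2):fails  (V3,A3):fails  (V3,A8):fails  (V4,A2):fails  (V4,A4):fails  (V4,A5):fails  (V4,A6):fails
Scope holds for 3 pair(s), so the sentence is false.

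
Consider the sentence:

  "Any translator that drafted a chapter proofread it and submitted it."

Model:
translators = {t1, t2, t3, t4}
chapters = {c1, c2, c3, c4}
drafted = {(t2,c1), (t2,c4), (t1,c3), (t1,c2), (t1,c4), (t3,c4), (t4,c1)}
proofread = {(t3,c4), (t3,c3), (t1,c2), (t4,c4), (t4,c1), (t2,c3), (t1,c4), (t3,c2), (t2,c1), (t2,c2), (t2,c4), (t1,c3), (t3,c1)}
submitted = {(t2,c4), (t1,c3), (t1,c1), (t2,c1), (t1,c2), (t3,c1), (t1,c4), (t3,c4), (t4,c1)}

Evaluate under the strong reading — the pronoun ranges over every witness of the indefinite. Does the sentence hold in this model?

"it" takes "a chapter" as antecedent — a donkey pronoun bound across the clause boundary.
Strong reading: for every (t,c) with drafted(t,c), proofread(t,c) ∧ submitted(t,c).
Restrictor pairs: (t1,c2) ✓  (t1,c3) ✓  (t1,c4) ✓  (t2,c1) ✓  (t2,c4) ✓  (t3,c4) ✓  (t4,c1) ✓
Every restrictor pair satisfies the scope.

True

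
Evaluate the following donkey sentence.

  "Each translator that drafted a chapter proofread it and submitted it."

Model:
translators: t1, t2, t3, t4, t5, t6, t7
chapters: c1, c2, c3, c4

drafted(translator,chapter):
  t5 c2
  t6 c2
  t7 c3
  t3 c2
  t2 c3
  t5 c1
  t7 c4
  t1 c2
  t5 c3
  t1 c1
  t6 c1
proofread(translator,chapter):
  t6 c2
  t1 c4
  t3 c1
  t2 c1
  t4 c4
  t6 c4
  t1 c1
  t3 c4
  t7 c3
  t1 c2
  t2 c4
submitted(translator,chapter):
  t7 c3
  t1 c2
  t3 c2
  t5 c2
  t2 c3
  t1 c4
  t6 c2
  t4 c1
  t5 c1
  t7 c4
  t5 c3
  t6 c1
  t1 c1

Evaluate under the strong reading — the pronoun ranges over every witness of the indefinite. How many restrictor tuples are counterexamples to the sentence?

"it" takes "a chapter" as antecedent — a donkey pronoun bound across the clause boundary.
Strong reading: for every (t,c) with drafted(t,c), proofread(t,c) ∧ submitted(t,c).
Restrictor pairs: (t1,c1) ✓  (t1,c2) ✓  (t2,c3) ✗  (t3,c2) ✗  (t5,c1) ✗  (t5,c2) ✗  (t5,c3) ✗  (t6,c1) ✗  (t6,c2) ✓  (t7,c3) ✓  (t7,c4) ✗
Counterexamples (restrictor pairs failing the scope): 7.

7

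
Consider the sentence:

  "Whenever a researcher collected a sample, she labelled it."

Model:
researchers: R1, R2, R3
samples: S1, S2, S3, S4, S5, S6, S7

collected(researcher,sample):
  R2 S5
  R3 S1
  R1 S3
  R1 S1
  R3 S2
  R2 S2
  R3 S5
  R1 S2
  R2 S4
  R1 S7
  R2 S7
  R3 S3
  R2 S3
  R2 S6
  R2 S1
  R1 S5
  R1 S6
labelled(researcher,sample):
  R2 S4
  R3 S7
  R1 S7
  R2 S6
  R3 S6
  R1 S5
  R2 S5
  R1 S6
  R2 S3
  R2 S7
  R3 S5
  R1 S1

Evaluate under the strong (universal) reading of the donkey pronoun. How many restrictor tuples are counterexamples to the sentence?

"it" takes "a sample" as antecedent — a donkey pronoun bound across the clause boundary.
Strong reading: for every (r,s) with collected(r,s), labelled(r,s).
Restrictor pairs: (R1,S1) ✓  (R1,S2) ✗  (R1,S3) ✗  (R1,S5) ✓  (R1,S6) ✓  (R1,S7) ✓  (R2,S1) ✗  (R2,S2) ✗  (R2,S3) ✓  (R2,S4) ✓  (R2,S5) ✓  (R2,S6) ✓  (R2,S7) ✓  (R3,S1) ✗  (R3,S2) ✗  (R3,S3) ✗  (R3,S5) ✓
Counterexamples (restrictor pairs failing the scope): 7.

7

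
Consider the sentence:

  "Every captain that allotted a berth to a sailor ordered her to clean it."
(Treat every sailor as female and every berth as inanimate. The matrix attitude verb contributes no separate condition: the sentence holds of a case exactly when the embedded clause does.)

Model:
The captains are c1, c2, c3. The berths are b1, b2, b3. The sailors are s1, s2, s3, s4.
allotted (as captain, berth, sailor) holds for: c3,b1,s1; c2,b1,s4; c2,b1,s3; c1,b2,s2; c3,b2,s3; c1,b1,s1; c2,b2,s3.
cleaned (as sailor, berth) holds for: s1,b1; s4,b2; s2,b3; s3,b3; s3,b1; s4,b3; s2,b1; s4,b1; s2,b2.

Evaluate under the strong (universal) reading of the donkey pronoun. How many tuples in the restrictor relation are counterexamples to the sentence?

2

"her" takes "a sailor" as antecedent and "it" takes "a berth"; both are donkey pronouns co-varying with the restrictor.
Strong reading: for every (c,b,s) with allotted(c,b,s), cleaned(s,b).
Restrictor triples: (c1,b1,s1)→cleaned(s1,b1) ✓  (c1,b2,s2)→cleaned(s2,b2) ✓  (c2,b1,s3)→cleaned(s3,b1) ✓  (c2,b1,s4)→cleaned(s4,b1) ✓  (c2,b2,s3)→cleaned(s3,b2) ✗  (c3,b1,s1)→cleaned(s1,b1) ✓  (c3,b2,s3)→cleaned(s3,b2) ✗
Counterexamples (restrictor triples failing the scope): 2.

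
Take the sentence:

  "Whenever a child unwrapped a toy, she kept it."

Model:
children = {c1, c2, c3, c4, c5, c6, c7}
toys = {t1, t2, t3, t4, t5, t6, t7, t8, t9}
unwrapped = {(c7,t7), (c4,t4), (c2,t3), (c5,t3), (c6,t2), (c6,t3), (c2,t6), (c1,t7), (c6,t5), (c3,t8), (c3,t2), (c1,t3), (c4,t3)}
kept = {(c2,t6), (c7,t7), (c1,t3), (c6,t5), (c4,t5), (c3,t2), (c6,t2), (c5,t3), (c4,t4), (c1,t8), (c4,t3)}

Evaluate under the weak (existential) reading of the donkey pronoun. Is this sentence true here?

"it" takes "a toy" as antecedent — a donkey pronoun bound across the clause boundary.
Weak reading: every child c with some unwrapped-toy has at least one unwrapped-toy t such that kept(c,t).
Per child: c1:✓  c2:✓  c3:✓  c4:✓  c5:✓  c6:✓  c7:✓
Every child in the restrictor has a witness.

True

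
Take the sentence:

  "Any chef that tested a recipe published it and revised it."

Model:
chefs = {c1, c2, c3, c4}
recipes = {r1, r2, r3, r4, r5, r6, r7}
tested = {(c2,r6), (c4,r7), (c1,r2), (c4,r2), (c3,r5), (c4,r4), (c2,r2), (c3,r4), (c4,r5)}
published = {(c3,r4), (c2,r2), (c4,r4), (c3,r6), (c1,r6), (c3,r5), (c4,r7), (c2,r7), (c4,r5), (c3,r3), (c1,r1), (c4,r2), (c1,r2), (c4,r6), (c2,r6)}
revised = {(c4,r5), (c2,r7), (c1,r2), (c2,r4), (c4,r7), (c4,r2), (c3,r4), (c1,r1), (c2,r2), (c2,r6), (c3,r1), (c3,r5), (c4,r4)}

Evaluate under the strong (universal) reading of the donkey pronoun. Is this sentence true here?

True

"it" takes "a recipe" as antecedent — a donkey pronoun bound across the clause boundary.
Strong reading: for every (c,r) with tested(c,r), published(c,r) ∧ revised(c,r).
Restrictor pairs: (c1,r2) ✓  (c2,r2) ✓  (c2,r6) ✓  (c3,r4) ✓  (c3,r5) ✓  (c4,r2) ✓  (c4,r4) ✓  (c4,r5) ✓  (c4,r7) ✓
Every restrictor pair satisfies the scope.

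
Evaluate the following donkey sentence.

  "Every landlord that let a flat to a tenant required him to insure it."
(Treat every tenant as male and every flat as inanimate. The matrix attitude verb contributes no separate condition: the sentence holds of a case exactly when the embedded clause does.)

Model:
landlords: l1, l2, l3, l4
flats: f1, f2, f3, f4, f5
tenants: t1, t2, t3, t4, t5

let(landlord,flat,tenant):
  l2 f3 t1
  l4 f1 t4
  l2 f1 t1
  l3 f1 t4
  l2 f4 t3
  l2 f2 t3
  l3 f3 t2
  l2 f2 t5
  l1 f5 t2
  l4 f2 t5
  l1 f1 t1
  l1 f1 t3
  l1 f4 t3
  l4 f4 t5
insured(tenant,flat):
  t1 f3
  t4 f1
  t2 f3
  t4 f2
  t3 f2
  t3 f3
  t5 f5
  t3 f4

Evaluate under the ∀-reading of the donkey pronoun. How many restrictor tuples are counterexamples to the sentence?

"him" takes "a tenant" as antecedent and "it" takes "a flat"; both are donkey pronouns co-varying with the restrictor.
Strong reading: for every (l,f,t) with let(l,f,t), insured(t,f).
Restrictor triples: (l1,f1,t1)→insured(t1,f1) ✗  (l1,f1,t3)→insured(t3,f1) ✗  (l1,f4,t3)→insured(t3,f4) ✓  (l1,f5,t2)→insured(t2,f5) ✗  (l2,f1,t1)→insured(t1,f1) ✗  (l2,f2,t3)→insured(t3,f2) ✓  (l2,f2,t5)→insured(t5,f2) ✗  (l2,f3,t1)→insured(t1,f3) ✓  (l2,f4,t3)→insured(t3,f4) ✓  (l3,f1,t4)→insured(t4,f1) ✓  (l3,f3,t2)→insured(t2,f3) ✓  (l4,f1,t4)→insured(t4,f1) ✓  (l4,f2,t5)→insured(t5,f2) ✗  (l4,f4,t5)→insured(t5,f4) ✗
Counterexamples (restrictor triples failing the scope): 7.

7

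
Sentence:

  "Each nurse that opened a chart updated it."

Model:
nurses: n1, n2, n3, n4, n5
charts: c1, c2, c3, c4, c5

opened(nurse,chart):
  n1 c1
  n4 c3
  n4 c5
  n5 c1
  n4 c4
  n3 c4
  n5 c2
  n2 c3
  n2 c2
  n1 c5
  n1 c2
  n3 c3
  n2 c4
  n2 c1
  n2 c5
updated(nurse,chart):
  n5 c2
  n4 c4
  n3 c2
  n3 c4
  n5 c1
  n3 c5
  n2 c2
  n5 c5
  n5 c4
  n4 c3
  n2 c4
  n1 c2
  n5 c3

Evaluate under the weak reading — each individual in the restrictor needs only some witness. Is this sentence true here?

"it" takes "a chart" as antecedent — a donkey pronoun bound across the clause boundary.
Weak reading: every nurse n with some opened-chart has at least one opened-chart c such that updated(n,c).
Per nurse: n1:✓  n2:✓  n3:✓  n4:✓  n5:✓
Every nurse in the restrictor has a witness.

True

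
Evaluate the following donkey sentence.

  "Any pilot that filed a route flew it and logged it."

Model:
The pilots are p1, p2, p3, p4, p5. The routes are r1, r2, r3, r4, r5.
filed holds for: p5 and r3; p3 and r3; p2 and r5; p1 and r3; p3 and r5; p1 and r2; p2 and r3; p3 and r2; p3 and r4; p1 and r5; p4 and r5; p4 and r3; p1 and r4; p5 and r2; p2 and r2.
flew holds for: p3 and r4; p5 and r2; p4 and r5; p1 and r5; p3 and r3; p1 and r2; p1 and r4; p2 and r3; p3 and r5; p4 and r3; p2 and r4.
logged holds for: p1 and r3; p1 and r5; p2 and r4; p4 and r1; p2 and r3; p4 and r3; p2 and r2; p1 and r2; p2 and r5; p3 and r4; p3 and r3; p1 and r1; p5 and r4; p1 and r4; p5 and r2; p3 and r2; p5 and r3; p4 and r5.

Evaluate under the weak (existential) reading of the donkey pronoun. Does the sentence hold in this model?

True

"it" takes "a route" as antecedent — a donkey pronoun bound across the clause boundary.
Weak reading: every pilot p with some filed-route has at least one filed-route r such that flew(p,r) ∧ logged(p,r).
Per pilot: p1:✓  p2:✓  p3:✓  p4:✓  p5:✓
Every pilot in the restrictor has a witness.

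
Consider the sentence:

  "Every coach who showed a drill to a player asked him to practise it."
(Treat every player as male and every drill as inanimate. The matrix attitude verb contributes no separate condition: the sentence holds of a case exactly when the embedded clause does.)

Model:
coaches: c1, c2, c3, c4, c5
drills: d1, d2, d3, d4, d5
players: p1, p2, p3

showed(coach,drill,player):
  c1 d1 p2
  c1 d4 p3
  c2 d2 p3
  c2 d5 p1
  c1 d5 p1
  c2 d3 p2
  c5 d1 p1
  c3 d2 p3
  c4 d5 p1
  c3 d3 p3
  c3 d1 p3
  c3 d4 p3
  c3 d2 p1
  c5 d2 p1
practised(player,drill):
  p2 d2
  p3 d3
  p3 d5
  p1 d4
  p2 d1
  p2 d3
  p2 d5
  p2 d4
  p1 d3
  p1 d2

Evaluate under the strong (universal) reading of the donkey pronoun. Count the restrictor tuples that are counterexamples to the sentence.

9

"him" takes "a player" as antecedent and "it" takes "a drill"; both are donkey pronouns co-varying with the restrictor.
Strong reading: for every (c,d,p) with showed(c,d,p), practised(p,d).
Restrictor triples: (c1,d1,p2)→practised(p2,d1) ✓  (c1,d4,p3)→practised(p3,d4) ✗  (c1,d5,p1)→practised(p1,d5) ✗  (c2,d2,p3)→practised(p3,d2) ✗  (c2,d3,p2)→practised(p2,d3) ✓  (c2,d5,p1)→practised(p1,d5) ✗  (c3,d1,p3)→practised(p3,d1) ✗  (c3,d2,p1)→practised(p1,d2) ✓  (c3,d2,p3)→practised(p3,d2) ✗  (c3,d3,p3)→practised(p3,d3) ✓  (c3,d4,p3)→practised(p3,d4) ✗  (c4,d5,p1)→practised(p1,d5) ✗  (c5,d1,p1)→practised(p1,d1) ✗  (c5,d2,p1)→practised(p1,d2) ✓
Counterexamples (restrictor triples failing the scope): 9.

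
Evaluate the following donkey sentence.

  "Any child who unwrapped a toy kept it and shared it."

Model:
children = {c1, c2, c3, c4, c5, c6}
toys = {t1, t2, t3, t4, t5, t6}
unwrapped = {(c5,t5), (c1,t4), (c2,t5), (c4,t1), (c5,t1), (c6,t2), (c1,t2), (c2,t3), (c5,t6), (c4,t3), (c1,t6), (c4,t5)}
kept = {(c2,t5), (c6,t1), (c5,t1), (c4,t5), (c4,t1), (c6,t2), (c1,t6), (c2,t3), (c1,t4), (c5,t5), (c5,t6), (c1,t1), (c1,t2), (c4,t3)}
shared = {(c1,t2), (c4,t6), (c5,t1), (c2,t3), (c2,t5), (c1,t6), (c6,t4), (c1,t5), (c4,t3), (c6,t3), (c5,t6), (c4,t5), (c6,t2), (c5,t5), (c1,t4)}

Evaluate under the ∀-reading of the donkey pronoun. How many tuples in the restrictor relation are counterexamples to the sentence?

1

"it" takes "a toy" as antecedent — a donkey pronoun bound across the clause boundary.
Strong reading: for every (c,t) with unwrapped(c,t), kept(c,t) ∧ shared(c,t).
Restrictor pairs: (c1,t2) ✓  (c1,t4) ✓  (c1,t6) ✓  (c2,t3) ✓  (c2,t5) ✓  (c4,t1) ✗  (c4,t3) ✓  (c4,t5) ✓  (c5,t1) ✓  (c5,t5) ✓  (c5,t6) ✓  (c6,t2) ✓
Counterexamples (restrictor pairs failing the scope): 1.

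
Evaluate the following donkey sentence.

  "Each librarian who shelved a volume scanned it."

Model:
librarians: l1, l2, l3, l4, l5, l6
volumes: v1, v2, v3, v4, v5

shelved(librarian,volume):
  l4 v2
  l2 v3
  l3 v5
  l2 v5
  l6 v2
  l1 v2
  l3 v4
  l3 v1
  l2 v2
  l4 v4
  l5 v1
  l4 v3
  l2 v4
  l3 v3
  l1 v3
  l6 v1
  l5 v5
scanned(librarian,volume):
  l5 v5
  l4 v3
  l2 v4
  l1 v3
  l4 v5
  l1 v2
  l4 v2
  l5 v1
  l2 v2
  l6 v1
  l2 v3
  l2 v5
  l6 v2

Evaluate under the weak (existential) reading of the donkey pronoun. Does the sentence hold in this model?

False

"it" takes "a volume" as antecedent — a donkey pronoun bound across the clause boundary.
Weak reading: every librarian l with some shelved-volume has at least one shelved-volume v such that scanned(l,v).
Per librarian: l1:✓  l2:✓  l3:✗  l4:✓  l5:✓  l6:✓
l3 has no witness among its shelved-volumes.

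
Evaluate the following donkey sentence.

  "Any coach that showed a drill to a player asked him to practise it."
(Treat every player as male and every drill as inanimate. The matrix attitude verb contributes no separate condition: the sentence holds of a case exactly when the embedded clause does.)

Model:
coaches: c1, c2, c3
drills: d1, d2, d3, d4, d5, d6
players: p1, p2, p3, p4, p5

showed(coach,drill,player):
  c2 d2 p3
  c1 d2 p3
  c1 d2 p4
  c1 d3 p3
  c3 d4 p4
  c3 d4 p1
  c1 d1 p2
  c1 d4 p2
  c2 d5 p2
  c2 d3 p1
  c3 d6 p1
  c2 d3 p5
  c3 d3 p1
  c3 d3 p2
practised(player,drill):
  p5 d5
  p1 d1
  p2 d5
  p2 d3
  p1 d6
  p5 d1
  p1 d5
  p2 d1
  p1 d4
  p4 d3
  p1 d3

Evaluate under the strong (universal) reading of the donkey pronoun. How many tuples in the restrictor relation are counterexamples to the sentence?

"him" takes "a player" as antecedent and "it" takes "a drill"; both are donkey pronouns co-varying with the restrictor.
Strong reading: for every (c,d,p) with showed(c,d,p), practised(p,d).
Restrictor triples: (c1,d1,p2)→practised(p2,d1) ✓  (c1,d2,p3)→practised(p3,d2) ✗  (c1,d2,p4)→practised(p4,d2) ✗  (c1,d3,p3)→practised(p3,d3) ✗  (c1,d4,p2)→practised(p2,d4) ✗  (c2,d2,p3)→practised(p3,d2) ✗  (c2,d3,p1)→practised(p1,d3) ✓  (c2,d3,p5)→practised(p5,d3) ✗  (c2,d5,p2)→practised(p2,d5) ✓  (c3,d3,p1)→practised(p1,d3) ✓  (c3,d3,p2)→practised(p2,d3) ✓  (c3,d4,p1)→practised(p1,d4) ✓  (c3,d4,p4)→practised(p4,d4) ✗  (c3,d6,p1)→practised(p1,d6) ✓
Counterexamples (restrictor triples failing the scope): 7.

7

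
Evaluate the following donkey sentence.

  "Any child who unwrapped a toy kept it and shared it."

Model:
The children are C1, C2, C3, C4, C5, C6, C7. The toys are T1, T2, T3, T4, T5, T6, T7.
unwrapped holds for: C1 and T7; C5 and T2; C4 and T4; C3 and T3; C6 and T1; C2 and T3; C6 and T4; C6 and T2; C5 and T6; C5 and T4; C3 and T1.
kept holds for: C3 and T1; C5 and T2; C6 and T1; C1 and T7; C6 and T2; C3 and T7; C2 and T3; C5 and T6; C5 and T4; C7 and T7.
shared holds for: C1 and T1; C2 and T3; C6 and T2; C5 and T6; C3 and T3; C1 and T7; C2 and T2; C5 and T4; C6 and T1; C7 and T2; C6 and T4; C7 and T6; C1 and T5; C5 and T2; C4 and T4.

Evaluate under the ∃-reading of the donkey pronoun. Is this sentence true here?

False

"it" takes "a toy" as antecedent — a donkey pronoun bound across the clause boundary.
Weak reading: every child c with some unwrapped-toy has at least one unwrapped-toy t such that kept(c,t) ∧ shared(c,t).
Per child: C1:✓  C2:✓  C3:✗  C4:✗  C5:✓  C6:✓
C3 has no witness among its unwrapped-toys.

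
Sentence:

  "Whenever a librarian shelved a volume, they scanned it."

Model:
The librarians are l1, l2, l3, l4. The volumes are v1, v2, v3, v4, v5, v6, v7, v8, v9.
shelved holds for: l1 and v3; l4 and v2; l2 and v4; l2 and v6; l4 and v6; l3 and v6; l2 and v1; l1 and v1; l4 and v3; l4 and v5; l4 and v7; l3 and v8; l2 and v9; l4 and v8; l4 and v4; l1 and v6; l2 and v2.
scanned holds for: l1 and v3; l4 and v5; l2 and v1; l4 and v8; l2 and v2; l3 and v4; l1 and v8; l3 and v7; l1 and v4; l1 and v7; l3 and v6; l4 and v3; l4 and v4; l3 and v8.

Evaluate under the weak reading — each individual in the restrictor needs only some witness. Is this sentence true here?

"it" takes "a volume" as antecedent — a donkey pronoun bound across the clause boundary.
Weak reading: every librarian l with some shelved-volume has at least one shelved-volume v such that scanned(l,v).
Per librarian: l1:✓  l2:✓  l3:✓  l4:✓
Every librarian in the restrictor has a witness.

True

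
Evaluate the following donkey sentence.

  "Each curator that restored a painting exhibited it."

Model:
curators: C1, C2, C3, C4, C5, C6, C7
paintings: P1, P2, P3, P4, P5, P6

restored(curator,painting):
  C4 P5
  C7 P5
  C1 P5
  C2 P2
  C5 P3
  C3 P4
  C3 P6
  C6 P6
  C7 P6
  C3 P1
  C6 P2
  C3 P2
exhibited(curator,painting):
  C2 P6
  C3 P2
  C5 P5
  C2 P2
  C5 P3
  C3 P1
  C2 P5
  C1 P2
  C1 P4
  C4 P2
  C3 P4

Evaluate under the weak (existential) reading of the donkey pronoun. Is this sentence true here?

False

"it" takes "a painting" as antecedent — a donkey pronoun bound across the clause boundary.
Weak reading: every curator c with some restored-painting has at least one restored-painting p such that exhibited(c,p).
Per curator: C1:✗  C2:✓  C3:✓  C4:✗  C5:✓  C6:✗  C7:✗
C1 has no witness among its restored-paintings.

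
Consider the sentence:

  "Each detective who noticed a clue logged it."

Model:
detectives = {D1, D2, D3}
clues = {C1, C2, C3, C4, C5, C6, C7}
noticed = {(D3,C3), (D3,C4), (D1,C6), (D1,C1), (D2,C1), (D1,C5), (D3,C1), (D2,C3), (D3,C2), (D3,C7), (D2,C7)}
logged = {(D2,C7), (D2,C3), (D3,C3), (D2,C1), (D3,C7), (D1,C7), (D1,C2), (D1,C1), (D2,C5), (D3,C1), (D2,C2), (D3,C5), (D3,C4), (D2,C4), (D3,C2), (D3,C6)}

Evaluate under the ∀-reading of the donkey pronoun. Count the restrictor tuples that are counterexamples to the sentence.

"it" takes "a clue" as antecedent — a donkey pronoun bound across the clause boundary.
Strong reading: for every (d,c) with noticed(d,c), logged(d,c).
Restrictor pairs: (D1,C1) ✓  (D1,C5) ✗  (D1,C6) ✗  (D2,C1) ✓  (D2,C3) ✓  (D2,C7) ✓  (D3,C1) ✓  (D3,C2) ✓  (D3,C3) ✓  (D3,C4) ✓  (D3,C7) ✓
Counterexamples (restrictor pairs failing the scope): 2.

2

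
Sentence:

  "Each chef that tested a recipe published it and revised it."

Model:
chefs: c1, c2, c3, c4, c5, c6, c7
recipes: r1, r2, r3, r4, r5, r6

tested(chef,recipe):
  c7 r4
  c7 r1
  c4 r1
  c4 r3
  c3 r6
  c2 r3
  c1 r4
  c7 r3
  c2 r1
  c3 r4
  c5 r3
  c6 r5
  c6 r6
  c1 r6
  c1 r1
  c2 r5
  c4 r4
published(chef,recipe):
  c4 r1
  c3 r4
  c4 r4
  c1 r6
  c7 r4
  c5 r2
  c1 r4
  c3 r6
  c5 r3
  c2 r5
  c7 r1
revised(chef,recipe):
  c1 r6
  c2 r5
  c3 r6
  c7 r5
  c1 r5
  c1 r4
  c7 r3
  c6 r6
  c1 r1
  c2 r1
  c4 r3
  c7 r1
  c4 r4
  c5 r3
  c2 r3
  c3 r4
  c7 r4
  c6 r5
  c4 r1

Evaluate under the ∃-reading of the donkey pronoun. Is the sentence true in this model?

False

"it" takes "a recipe" as antecedent — a donkey pronoun bound across the clause boundary.
Weak reading: every chef c with some tested-recipe has at least one tested-recipe r such that published(c,r) ∧ revised(c,r).
Per chef: c1:✓  c2:✓  c3:✓  c4:✓  c5:✓  c6:✗  c7:✓
c6 has no witness among its tested-recipes.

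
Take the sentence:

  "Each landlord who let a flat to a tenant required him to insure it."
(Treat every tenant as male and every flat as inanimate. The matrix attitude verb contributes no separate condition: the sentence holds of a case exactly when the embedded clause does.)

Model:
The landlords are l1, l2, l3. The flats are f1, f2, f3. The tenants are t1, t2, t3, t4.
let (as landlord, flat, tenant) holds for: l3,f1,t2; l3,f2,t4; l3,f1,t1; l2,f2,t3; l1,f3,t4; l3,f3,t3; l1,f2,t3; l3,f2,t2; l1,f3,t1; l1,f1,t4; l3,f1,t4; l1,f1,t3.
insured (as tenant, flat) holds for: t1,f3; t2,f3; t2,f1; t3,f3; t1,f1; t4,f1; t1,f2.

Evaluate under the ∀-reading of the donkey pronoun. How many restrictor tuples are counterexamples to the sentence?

6

"him" takes "a tenant" as antecedent and "it" takes "a flat"; both are donkey pronouns co-varying with the restrictor.
Strong reading: for every (l,f,t) with let(l,f,t), insured(t,f).
Restrictor triples: (l1,f1,t3)→insured(t3,f1) ✗  (l1,f1,t4)→insured(t4,f1) ✓  (l1,f2,t3)→insured(t3,f2) ✗  (l1,f3,t1)→insured(t1,f3) ✓  (l1,f3,t4)→insured(t4,f3) ✗  (l2,f2,t3)→insured(t3,f2) ✗  (l3,f1,t1)→insured(t1,f1) ✓  (l3,f1,t2)→insured(t2,f1) ✓  (l3,f1,t4)→insured(t4,f1) ✓  (l3,f2,t2)→insured(t2,f2) ✗  (l3,f2,t4)→insured(t4,f2) ✗  (l3,f3,t3)→insured(t3,f3) ✓
Counterexamples (restrictor triples failing the scope): 6.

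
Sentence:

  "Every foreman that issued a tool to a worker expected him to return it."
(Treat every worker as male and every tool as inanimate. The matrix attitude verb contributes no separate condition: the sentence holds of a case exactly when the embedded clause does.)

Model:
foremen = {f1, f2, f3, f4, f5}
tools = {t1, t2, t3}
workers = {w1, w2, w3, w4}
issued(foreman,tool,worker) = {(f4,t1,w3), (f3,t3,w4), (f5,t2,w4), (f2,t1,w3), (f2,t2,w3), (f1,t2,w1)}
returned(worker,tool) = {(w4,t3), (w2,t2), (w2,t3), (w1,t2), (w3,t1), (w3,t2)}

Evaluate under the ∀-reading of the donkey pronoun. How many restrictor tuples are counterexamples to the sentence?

"him" takes "a worker" as antecedent and "it" takes "a tool"; both are donkey pronouns co-varying with the restrictor.
Strong reading: for every (f,t,w) with issued(f,t,w), returned(w,t).
Restrictor triples: (f1,t2,w1)→returned(w1,t2) ✓  (f2,t1,w3)→returned(w3,t1) ✓  (f2,t2,w3)→returned(w3,t2) ✓  (f3,t3,w4)→returned(w4,t3) ✓  (f4,t1,w3)→returned(w3,t1) ✓  (f5,t2,w4)→returned(w4,t2) ✗
Counterexamples (restrictor triples failing the scope): 1.

1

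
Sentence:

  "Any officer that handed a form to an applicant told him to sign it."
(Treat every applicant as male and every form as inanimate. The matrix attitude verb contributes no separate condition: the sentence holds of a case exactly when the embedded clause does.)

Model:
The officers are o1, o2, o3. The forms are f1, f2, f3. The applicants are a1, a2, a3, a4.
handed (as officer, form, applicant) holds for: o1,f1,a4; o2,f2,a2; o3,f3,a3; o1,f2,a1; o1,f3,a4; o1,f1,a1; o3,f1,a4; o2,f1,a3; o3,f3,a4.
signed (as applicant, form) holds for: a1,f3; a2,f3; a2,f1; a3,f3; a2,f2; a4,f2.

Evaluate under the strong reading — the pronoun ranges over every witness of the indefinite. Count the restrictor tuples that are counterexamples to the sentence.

7

"him" takes "an applicant" as antecedent and "it" takes "a form"; both are donkey pronouns co-varying with the restrictor.
Strong reading: for every (o,f,a) with handed(o,f,a), signed(a,f).
Restrictor triples: (o1,f1,a1)→signed(a1,f1) ✗  (o1,f1,a4)→signed(a4,f1) ✗  (o1,f2,a1)→signed(a1,f2) ✗  (o1,f3,a4)→signed(a4,f3) ✗  (o2,f1,a3)→signed(a3,f1) ✗  (o2,f2,a2)→signed(a2,f2) ✓  (o3,f1,a4)→signed(a4,f1) ✗  (o3,f3,a3)→signed(a3,f3) ✓  (o3,f3,a4)→signed(a4,f3) ✗
Counterexamples (restrictor triples failing the scope): 7.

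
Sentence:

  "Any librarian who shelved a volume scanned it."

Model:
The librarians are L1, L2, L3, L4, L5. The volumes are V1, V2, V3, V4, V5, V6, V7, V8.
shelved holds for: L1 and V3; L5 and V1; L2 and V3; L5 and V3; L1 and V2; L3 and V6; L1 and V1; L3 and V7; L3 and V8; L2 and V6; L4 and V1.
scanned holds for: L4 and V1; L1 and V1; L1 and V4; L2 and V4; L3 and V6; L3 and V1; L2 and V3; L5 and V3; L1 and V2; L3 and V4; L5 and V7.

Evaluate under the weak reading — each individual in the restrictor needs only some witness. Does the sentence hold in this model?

True

"it" takes "a volume" as antecedent — a donkey pronoun bound across the clause boundary.
Weak reading: every librarian l with some shelved-volume has at least one shelved-volume v such that scanned(l,v).
Per librarian: L1:✓  L2:✓  L3:✓  L4:✓  L5:✓
Every librarian in the restrictor has a witness.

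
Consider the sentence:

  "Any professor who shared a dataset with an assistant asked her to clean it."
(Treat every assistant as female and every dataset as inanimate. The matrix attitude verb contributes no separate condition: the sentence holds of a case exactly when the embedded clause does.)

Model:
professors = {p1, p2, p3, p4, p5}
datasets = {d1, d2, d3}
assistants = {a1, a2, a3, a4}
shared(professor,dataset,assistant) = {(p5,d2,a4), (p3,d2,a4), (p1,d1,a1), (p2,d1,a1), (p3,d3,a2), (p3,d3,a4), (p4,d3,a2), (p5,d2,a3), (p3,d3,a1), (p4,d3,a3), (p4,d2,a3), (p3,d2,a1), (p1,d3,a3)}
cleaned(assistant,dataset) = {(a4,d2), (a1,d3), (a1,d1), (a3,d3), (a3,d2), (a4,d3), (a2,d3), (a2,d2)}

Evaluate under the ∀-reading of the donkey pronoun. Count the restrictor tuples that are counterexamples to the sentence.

1

"her" takes "an assistant" as antecedent and "it" takes "a dataset"; both are donkey pronouns co-varying with the restrictor.
Strong reading: for every (p,d,a) with shared(p,d,a), cleaned(a,d).
Restrictor triples: (p1,d1,a1)→cleaned(a1,d1) ✓  (p1,d3,a3)→cleaned(a3,d3) ✓  (p2,d1,a1)→cleaned(a1,d1) ✓  (p3,d2,a1)→cleaned(a1,d2) ✗  (p3,d2,a4)→cleaned(a4,d2) ✓  (p3,d3,a1)→cleaned(a1,d3) ✓  (p3,d3,a2)→cleaned(a2,d3) ✓  (p3,d3,a4)→cleaned(a4,d3) ✓  (p4,d2,a3)→cleaned(a3,d2) ✓  (p4,d3,a2)→cleaned(a2,d3) ✓  (p4,d3,a3)→cleaned(a3,d3) ✓  (p5,d2,a3)→cleaned(a3,d2) ✓  (p5,d2,a4)→cleaned(a4,d2) ✓
Counterexamples (restrictor triples failing the scope): 1.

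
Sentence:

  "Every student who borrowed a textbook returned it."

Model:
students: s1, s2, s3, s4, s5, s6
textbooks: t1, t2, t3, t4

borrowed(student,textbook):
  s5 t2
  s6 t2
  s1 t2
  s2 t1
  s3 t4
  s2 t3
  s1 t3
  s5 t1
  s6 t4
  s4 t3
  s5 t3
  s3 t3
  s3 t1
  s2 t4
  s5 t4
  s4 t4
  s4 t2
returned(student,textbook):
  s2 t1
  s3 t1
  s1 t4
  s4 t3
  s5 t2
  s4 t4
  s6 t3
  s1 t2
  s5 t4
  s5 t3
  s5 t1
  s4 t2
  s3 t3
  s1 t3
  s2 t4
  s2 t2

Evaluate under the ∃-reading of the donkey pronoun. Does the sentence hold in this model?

False

"it" takes "a textbook" as antecedent — a donkey pronoun bound across the clause boundary.
Weak reading: every student s with some borrowed-textbook has at least one borrowed-textbook t such that returned(s,t).
Per student: s1:✓  s2:✓  s3:✓  s4:✓  s5:✓  s6:✗
s6 has no witness among its borrowed-textbooks.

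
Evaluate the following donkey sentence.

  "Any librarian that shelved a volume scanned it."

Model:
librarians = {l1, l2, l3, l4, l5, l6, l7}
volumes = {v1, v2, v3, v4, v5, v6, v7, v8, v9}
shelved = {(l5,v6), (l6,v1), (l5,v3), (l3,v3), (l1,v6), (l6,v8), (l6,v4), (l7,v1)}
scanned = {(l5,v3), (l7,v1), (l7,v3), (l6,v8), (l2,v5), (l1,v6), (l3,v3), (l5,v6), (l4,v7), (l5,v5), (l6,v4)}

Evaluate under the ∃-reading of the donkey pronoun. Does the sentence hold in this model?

True

"it" takes "a volume" as antecedent — a donkey pronoun bound across the clause boundary.
Weak reading: every librarian l with some shelved-volume has at least one shelved-volume v such that scanned(l,v).
Per librarian: l1:✓  l3:✓  l5:✓  l6:✓  l7:✓
Every librarian in the restrictor has a witness.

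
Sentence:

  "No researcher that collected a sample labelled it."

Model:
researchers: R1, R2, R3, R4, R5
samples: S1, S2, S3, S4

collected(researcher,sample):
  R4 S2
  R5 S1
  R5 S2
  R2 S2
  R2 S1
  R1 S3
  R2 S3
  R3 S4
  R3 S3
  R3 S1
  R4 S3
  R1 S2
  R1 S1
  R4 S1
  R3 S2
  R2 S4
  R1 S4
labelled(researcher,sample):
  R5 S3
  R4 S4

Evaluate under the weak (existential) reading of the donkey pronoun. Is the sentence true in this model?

"it" takes "a sample" as antecedent — a donkey pronoun bound across the clause boundary.
Truth condition: for no (r,s) with collected(r,s) does labelled(r,s) hold.
Restrictor pairs — does the scope hold? (R1,S1):fails  (R1,S2):fails  (R1,S3):fails  (R1,S4):fails  (R2,S1):fails  (R2,S2):fails  (R2,S3):fails  (R2,S4):fails  (R3,S1):fails  (R3,S2):fails  (R3,S3):fails  (R3,S4):fails  (R4,S1):fails  (R4,S2):fails  (R4,S3):fails  (R5,S1):fails  (R5,S2):fails
Scope holds for no restrictor pair, so the sentence is true.

True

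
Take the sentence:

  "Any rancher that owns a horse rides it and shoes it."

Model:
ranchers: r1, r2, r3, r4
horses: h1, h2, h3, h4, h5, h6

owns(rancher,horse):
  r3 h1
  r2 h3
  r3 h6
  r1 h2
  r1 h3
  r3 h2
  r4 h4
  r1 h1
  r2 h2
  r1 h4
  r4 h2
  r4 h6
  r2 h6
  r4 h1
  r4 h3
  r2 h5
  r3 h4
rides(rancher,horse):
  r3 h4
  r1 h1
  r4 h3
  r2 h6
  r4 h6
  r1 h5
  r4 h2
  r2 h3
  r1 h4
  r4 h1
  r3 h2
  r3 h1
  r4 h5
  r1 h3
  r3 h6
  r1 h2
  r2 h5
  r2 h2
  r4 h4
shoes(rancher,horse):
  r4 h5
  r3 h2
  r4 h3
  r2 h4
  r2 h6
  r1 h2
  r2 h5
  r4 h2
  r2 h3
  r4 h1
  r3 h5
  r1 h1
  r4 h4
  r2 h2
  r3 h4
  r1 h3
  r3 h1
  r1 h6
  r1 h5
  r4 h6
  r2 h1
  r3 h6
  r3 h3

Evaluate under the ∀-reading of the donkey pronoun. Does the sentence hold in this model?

"it" takes "a horse" as antecedent — a donkey pronoun bound across the clause boundary.
Strong reading: for every (r,h) with owns(r,h), rides(r,h) ∧ shoes(r,h).
Restrictor pairs: (r1,h1) ✓  (r1,h2) ✓  (r1,h3) ✓  (r1,h4) ✗  (r2,h2) ✓  (r2,h3) ✓  (r2,h5) ✓  (r2,h6) ✓  (r3,h1) ✓  (r3,h2) ✓  (r3,h4) ✓  (r3,h6) ✓  (r4,h1) ✓  (r4,h2) ✓  (r4,h3) ✓  (r4,h4) ✓  (r4,h6) ✓
Counterexample: (r1,h4) is in owns but fails the scope.

False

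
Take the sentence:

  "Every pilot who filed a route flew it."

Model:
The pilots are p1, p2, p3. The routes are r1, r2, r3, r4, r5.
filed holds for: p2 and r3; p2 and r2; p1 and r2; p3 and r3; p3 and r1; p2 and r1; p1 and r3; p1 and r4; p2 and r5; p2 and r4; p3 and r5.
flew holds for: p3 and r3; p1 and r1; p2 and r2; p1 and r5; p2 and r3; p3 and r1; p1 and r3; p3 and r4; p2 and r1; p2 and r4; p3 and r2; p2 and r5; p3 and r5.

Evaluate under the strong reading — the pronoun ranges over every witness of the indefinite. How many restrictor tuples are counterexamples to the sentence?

"it" takes "a route" as antecedent — a donkey pronoun bound across the clause boundary.
Strong reading: for every (p,r) with filed(p,r), flew(p,r).
Restrictor pairs: (p1,r2) ✗  (p1,r3) ✓  (p1,r4) ✗  (p2,r1) ✓  (p2,r2) ✓  (p2,r3) ✓  (p2,r4) ✓  (p2,r5) ✓  (p3,r1) ✓  (p3,r3) ✓  (p3,r5) ✓
Counterexamples (restrictor pairs failing the scope): 2.

2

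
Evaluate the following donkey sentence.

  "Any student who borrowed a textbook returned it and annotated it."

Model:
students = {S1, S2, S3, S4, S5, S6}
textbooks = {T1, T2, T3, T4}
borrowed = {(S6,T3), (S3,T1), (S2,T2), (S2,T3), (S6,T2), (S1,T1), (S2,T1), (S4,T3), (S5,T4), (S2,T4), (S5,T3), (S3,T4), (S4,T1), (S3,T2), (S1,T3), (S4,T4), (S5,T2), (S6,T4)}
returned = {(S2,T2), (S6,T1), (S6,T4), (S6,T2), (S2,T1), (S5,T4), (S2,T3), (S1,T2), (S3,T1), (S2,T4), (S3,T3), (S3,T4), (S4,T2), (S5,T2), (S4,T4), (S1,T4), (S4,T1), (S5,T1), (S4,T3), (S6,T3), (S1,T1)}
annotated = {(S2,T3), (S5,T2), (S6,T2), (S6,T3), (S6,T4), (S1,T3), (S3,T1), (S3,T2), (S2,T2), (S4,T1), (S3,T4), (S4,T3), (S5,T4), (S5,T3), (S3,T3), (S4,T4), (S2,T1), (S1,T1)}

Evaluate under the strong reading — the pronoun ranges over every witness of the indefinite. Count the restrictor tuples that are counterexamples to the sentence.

4

"it" takes "a textbook" as antecedent — a donkey pronoun bound across the clause boundary.
Strong reading: for every (s,t) with borrowed(s,t), returned(s,t) ∧ annotated(s,t).
Restrictor pairs: (S1,T1) ✓  (S1,T3) ✗  (S2,T1) ✓  (S2,T2) ✓  (S2,T3) ✓  (S2,T4) ✗  (S3,T1) ✓  (S3,T2) ✗  (S3,T4) ✓  (S4,T1) ✓  (S4,T3) ✓  (S4,T4) ✓  (S5,T2) ✓  (S5,T3) ✗  (S5,T4) ✓  (S6,T2) ✓  (S6,T3) ✓  (S6,T4) ✓
Counterexamples (restrictor pairs failing the scope): 4.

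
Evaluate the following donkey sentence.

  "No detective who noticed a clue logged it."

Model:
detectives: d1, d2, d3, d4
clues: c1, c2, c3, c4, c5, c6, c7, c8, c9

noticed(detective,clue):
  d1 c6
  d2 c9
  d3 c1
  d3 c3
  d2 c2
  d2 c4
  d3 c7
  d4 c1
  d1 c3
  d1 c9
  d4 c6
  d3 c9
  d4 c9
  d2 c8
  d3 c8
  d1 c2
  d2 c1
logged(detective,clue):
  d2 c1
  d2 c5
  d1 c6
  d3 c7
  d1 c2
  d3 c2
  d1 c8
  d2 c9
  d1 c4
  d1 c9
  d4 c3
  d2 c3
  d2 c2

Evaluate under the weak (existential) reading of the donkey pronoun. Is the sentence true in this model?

"it" takes "a clue" as antecedent — a donkey pronoun bound across the clause boundary.
Truth condition: for no (d,c) with noticed(d,c) does logged(d,c) hold.
Restrictor pairs — does the scope hold? (d1,c2):holds  (d1,c3):fails  (d1,c6):holds  (d1,c9):holds  (d2,c1):holds  (d2,c2):holds  (d2,c4):fails  (d2,c8):fails  (d2,c9):holds  (d3,c1):fails  (d3,c3):fails  (d3,c7):holds  (d3,c8):fails  (d3,c9):fails  (d4,c1):fails  (d4,c6):fails  (d4,c9):fails
Scope holds for 7 pair(s), so the sentence is false.

False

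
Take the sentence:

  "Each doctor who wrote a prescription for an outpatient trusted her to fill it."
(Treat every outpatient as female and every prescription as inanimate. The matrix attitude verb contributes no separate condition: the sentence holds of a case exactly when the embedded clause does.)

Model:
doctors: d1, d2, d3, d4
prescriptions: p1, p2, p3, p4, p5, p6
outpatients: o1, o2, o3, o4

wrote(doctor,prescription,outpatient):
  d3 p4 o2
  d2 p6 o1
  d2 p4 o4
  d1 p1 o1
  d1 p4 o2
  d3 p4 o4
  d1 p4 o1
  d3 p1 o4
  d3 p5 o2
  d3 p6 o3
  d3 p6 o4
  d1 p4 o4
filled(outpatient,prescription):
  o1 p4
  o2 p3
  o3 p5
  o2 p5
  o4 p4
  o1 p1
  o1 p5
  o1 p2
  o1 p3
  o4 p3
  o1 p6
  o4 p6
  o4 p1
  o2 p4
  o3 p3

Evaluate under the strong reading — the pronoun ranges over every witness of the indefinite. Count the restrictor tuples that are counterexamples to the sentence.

1

"her" takes "an outpatient" as antecedent and "it" takes "a prescription"; both are donkey pronouns co-varying with the restrictor.
Strong reading: for every (d,p,o) with wrote(d,p,o), filled(o,p).
Restrictor triples: (d1,p1,o1)→filled(o1,p1) ✓  (d1,p4,o1)→filled(o1,p4) ✓  (d1,p4,o2)→filled(o2,p4) ✓  (d1,p4,o4)→filled(o4,p4) ✓  (d2,p4,o4)→filled(o4,p4) ✓  (d2,p6,o1)→filled(o1,p6) ✓  (d3,p1,o4)→filled(o4,p1) ✓  (d3,p4,o2)→filled(o2,p4) ✓  (d3,p4,o4)→filled(o4,p4) ✓  (d3,p5,o2)→filled(o2,p5) ✓  (d3,p6,o3)→filled(o3,p6) ✗  (d3,p6,o4)→filled(o4,p6) ✓
Counterexamples (restrictor triples failing the scope): 1.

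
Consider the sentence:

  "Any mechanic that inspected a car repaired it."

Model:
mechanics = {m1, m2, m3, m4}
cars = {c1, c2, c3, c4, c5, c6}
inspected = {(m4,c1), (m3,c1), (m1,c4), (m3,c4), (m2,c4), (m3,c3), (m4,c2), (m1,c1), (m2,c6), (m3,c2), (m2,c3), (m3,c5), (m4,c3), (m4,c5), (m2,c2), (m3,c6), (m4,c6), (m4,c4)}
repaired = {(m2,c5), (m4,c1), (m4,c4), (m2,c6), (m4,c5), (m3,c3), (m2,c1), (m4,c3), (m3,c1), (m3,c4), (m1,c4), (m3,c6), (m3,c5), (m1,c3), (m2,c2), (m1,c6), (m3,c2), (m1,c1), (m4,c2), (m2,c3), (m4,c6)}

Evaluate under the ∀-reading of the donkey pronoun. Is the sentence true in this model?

False

"it" takes "a car" as antecedent — a donkey pronoun bound across the clause boundary.
Strong reading: for every (m,c) with inspected(m,c), repaired(m,c).
Restrictor pairs: (m1,c1) ✓  (m1,c4) ✓  (m2,c2) ✓  (m2,c3) ✓  (m2,c4) ✗  (m2,c6) ✓  (m3,c1) ✓  (m3,c2) ✓  (m3,c3) ✓  (m3,c4) ✓  (m3,c5) ✓  (m3,c6) ✓  (m4,c1) ✓  (m4,c2) ✓  (m4,c3) ✓  (m4,c4) ✓  (m4,c5) ✓  (m4,c6) ✓
Counterexample: (m2,c4) is in inspected but fails the scope.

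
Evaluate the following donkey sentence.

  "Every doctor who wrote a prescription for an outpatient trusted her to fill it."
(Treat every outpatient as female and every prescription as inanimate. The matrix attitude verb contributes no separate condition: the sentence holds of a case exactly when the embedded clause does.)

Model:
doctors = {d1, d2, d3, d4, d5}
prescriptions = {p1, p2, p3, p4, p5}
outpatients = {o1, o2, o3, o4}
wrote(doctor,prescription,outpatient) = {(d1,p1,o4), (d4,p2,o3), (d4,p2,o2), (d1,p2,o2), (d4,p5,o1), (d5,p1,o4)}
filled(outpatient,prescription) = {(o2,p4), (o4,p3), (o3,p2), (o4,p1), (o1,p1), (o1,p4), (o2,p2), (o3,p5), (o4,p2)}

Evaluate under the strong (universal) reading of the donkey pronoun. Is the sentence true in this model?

"her" takes "an outpatient" as antecedent and "it" takes "a prescription"; both are donkey pronouns co-varying with the restrictor.
Strong reading: for every (d,p,o) with wrote(d,p,o), filled(o,p).
Restrictor triples: (d1,p1,o4)→filled(o4,p1) ✓  (d1,p2,o2)→filled(o2,p2) ✓  (d4,p2,o2)→filled(o2,p2) ✓  (d4,p2,o3)→filled(o3,p2) ✓  (d4,p5,o1)→filled(o1,p5) ✗  (d5,p1,o4)→filled(o4,p1) ✓
Counterexample: (d4,p5,o1) — filled(o1,p5) does not hold.

False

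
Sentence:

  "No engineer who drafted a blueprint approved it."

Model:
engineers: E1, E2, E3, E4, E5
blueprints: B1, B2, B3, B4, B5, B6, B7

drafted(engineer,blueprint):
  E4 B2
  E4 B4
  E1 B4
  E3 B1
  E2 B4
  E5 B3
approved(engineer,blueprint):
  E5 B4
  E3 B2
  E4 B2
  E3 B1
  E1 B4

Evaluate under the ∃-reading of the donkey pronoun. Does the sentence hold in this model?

False

"it" takes "a blueprint" as antecedent — a donkey pronoun bound across the clause boundary.
Truth condition: for no (e,b) with drafted(e,b) does approved(e,b) hold.
Restrictor pairs — does the scope hold? (E1,B4):holds  (E2,B4):fails  (E3,B1):holds  (E4,B2):holds  (E4,B4):fails  (E5,B3):fails
Scope holds for 3 pair(s), so the sentence is false.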